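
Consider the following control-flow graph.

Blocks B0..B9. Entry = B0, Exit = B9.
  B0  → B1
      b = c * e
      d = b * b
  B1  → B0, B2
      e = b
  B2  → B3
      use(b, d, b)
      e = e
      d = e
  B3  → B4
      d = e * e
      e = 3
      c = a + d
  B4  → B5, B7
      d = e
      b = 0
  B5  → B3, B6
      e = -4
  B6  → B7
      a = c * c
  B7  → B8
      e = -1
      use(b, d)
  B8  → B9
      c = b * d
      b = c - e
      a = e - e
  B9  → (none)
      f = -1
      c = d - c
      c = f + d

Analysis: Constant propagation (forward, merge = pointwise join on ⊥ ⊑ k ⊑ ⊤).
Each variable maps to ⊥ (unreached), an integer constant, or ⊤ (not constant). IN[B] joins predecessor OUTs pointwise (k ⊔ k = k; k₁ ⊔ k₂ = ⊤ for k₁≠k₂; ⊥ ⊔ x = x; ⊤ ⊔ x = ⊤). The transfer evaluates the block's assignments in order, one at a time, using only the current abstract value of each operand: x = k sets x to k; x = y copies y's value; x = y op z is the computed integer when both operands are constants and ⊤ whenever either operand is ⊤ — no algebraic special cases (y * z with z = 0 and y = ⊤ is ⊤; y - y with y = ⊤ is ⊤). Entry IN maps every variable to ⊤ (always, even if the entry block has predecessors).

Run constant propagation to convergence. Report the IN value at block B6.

Answer: {a: ⊤, b: 0, c: ⊤, d: 3, e: -4, f: ⊤}

Working:
Converged values:
  B0: | IN=(all ⊤) | OUT=(all ⊤)
  B1: | IN=(all ⊤) | OUT=(all ⊤)
  B2: | IN=(all ⊤) | OUT=(all ⊤)
  B3: | IN=(all ⊤) | OUT={e:3; rest ⊤}
  B4: | IN={e:3; rest ⊤} | OUT={b:0, d:3, e:3; rest ⊤}
  B5: | IN={b:0, d:3, e:3; rest ⊤} | OUT={b:0, d:3, e:-4; rest ⊤}
  B6: | IN={b:0, d:3, e:-4; rest ⊤} | OUT={b:0, d:3, e:-4; rest ⊤}
  B7: | IN={b:0, d:3; rest ⊤} | OUT={b:0, d:3, e:-1; rest ⊤}
  B8: | IN={b:0, d:3, e:-1; rest ⊤} | OUT={a:0, b:1, c:0, d:3, e:-1; rest ⊤}
  B9: | IN={a:0, b:1, c:0, d:3, e:-1; rest ⊤} | OUT={a:0, b:1, c:2, d:3, e:-1, f:-1; rest ⊤}

Merge at B6: IN[B6] = OUT[B5] = {a: ⊤, b: 0, c: ⊤, d: 3, e: -4, f: ⊤}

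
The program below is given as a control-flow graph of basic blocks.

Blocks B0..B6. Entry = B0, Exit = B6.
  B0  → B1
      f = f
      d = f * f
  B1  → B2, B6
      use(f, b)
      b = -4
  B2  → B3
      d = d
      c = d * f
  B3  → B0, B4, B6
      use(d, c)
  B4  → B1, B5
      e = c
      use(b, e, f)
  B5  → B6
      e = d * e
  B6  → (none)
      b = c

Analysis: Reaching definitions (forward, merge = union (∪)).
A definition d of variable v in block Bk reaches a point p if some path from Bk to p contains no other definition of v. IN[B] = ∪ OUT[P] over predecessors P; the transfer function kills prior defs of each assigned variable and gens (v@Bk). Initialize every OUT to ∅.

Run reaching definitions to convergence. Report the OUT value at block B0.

Answer: {b@B1, c@B2, d@B0, e@B4, f@B0}

Trace:
Fixpoint table:
  B0:  IN={b@B1, c@B2, d@B2, e@B4, f@B0}  OUT={b@B1, c@B2, d@B0, e@B4, f@B0}
  B1:  IN={b@B1, c@B2, d@B0, d@B2, e@B4, f@B0}  OUT={b@B1, c@B2, d@B0, d@B2, e@B4, f@B0}
  B2:  IN={b@B1, c@B2, d@B0, d@B2, e@B4, f@B0}  OUT={b@B1, c@B2, d@B2, e@B4, f@B0}
  B3:  IN={b@B1, c@B2, d@B2, e@B4, f@B0}  OUT={b@B1, c@B2, d@B2, e@B4, f@B0}
  B4:  IN={b@B1, c@B2, d@B2, e@B4, f@B0}  OUT={b@B1, c@B2, d@B2, e@B4, f@B0}
  B5:  IN={b@B1, c@B2, d@B2, e@B4, f@B0}  OUT={b@B1, c@B2, d@B2, e@B5, f@B0}
  B6:  IN={b@B1, c@B2, d@B0, d@B2, e@B4, e@B5, f@B0}  OUT={b@B6, c@B2, d@B0, d@B2, e@B4, e@B5, f@B0}

Merge at B0 (entry node, so the boundary value {} is joined with the incoming edge(s)): IN[B0] = {} ⊔ OUT[B3] = {b@B1, c@B2, d@B2, e@B4, f@B0}
Applying B0's transfer function to that IN value gives OUT[B0] (row B0 above).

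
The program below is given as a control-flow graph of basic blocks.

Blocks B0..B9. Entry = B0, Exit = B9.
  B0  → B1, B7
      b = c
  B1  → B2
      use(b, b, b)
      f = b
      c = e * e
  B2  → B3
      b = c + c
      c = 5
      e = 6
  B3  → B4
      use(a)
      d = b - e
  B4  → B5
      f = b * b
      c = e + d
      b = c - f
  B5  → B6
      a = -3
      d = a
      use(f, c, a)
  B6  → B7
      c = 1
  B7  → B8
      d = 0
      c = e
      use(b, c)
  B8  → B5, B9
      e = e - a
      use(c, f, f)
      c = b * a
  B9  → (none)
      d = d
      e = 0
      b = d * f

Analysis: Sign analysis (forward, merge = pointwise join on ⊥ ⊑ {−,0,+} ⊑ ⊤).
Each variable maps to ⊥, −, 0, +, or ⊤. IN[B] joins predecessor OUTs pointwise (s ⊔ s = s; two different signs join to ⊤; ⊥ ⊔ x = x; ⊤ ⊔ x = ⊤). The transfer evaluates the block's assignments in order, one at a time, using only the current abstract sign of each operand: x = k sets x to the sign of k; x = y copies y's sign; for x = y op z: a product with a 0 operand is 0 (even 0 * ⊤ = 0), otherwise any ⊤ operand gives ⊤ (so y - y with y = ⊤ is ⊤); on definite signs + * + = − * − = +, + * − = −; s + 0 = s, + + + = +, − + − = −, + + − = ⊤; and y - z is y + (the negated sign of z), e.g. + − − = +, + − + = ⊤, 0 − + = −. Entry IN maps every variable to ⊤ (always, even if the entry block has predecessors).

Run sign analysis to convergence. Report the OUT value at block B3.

Fixpoint table:
  B0:  IN=(all ⊤)  OUT=(all ⊤)
  B1:  IN=(all ⊤)  OUT=(all ⊤)
  B2:  IN=(all ⊤)  OUT={c:+, e:+; rest ⊤}
  B3:  IN={c:+, e:+; rest ⊤}  OUT={c:+, e:+; rest ⊤}
  B4:  IN={c:+, e:+; rest ⊤}  OUT={e:+; rest ⊤}
  B5:  IN=(all ⊤)  OUT={a:-, d:-; rest ⊤}
  B6:  IN={a:-, d:-; rest ⊤}  OUT={a:-, c:+, d:-; rest ⊤}
  B7:  IN=(all ⊤)  OUT={d:0; rest ⊤}
  B8:  IN={d:0; rest ⊤}  OUT={d:0; rest ⊤}
  B9:  IN={d:0; rest ⊤}  OUT={b:0, d:0, e:0; rest ⊤}

Merge at B3: IN[B3] = OUT[B2] = {a: ⊤, b: ⊤, c: +, d: ⊤, e: +, f: ⊤}
Applying B3's transfer function to that IN value gives OUT[B3] (row B3 above).

Answer: {a: ⊤, b: ⊤, c: +, d: ⊤, e: +, f: ⊤}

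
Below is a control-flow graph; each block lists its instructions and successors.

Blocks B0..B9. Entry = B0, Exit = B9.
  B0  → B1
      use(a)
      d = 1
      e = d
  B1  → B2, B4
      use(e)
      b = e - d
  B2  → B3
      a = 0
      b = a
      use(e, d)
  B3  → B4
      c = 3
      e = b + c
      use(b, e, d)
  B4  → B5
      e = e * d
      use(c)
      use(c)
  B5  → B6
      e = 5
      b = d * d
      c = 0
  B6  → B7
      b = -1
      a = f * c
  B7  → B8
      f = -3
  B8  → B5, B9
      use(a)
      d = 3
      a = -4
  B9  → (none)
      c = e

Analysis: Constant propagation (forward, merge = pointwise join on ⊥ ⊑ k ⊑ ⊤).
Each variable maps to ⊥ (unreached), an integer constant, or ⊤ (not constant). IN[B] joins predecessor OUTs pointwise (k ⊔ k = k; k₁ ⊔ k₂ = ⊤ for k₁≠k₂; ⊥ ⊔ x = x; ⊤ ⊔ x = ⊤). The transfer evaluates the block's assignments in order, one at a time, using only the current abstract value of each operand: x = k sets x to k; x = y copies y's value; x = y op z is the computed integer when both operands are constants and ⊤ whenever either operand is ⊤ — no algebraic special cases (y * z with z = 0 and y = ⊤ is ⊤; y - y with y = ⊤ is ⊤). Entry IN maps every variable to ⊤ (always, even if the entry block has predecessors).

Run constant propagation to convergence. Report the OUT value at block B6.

Answer: {a: ⊤, b: -1, c: 0, d: ⊤, e: 5, f: ⊤}

Derivation:
Fixpoint table:
  B0: | IN=(all ⊤) | OUT={d:1, e:1; rest ⊤}
  B1: | IN={d:1, e:1; rest ⊤} | OUT={b:0, d:1, e:1; rest ⊤}
  B2: | IN={b:0, d:1, e:1; rest ⊤} | OUT={a:0, b:0, d:1, e:1; rest ⊤}
  B3: | IN={a:0, b:0, d:1, e:1; rest ⊤} | OUT={a:0, b:0, c:3, d:1, e:3; rest ⊤}
  B4: | IN={b:0, d:1; rest ⊤} | OUT={b:0, d:1; rest ⊤}
  B5: | IN=(all ⊤) | OUT={c:0, e:5; rest ⊤}
  B6: | IN={c:0, e:5; rest ⊤} | OUT={b:-1, c:0, e:5; rest ⊤}
  B7: | IN={b:-1, c:0, e:5; rest ⊤} | OUT={b:-1, c:0, e:5, f:-3; rest ⊤}
  B8: | IN={b:-1, c:0, e:5, f:-3; rest ⊤} | OUT={a:-4, b:-1, c:0, d:3, e:5, f:-3; rest ⊤}
  B9: | IN={a:-4, b:-1, c:0, d:3, e:5, f:-3; rest ⊤} | OUT={a:-4, b:-1, c:5, d:3, e:5, f:-3; rest ⊤}

Merge at B6: IN[B6] = OUT[B5] = {a: ⊤, b: ⊤, c: 0, d: ⊤, e: 5, f: ⊤}
Applying B6's transfer function to that IN value gives OUT[B6] (row B6 above).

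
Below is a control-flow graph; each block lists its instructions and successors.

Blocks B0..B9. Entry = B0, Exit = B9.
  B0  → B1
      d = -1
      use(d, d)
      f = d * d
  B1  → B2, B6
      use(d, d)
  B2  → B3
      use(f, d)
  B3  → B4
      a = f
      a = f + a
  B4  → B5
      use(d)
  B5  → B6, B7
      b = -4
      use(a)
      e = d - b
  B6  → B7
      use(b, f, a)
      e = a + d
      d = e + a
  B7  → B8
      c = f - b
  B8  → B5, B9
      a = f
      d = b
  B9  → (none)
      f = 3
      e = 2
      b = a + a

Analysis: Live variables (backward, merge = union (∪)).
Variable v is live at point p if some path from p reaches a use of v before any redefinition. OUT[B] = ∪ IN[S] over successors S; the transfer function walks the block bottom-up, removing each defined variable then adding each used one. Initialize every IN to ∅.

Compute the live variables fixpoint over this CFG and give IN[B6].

Converged values:
  B0: | IN={a, b} | OUT={a, b, d, f}
  B1: | IN={a, b, d, f} | OUT={a, b, d, f}
  B2: | IN={d, f} | OUT={d, f}
  B3: | IN={d, f} | OUT={a, d, f}
  B4: | IN={a, d, f} | OUT={a, d, f}
  B5: | IN={a, d, f} | OUT={a, b, d, f}
  B6: | IN={a, b, d, f} | OUT={b, f}
  B7: | IN={b, f} | OUT={b, f}
  B8: | IN={b, f} | OUT={a, d, f}
  B9: | IN={a} | OUT={}

Merge at B6: OUT[B6] = IN[B7] = {b, f}
Applying B6's transfer function to that OUT value gives IN[B6] (row B6 above).

Answer: {a, b, d, f}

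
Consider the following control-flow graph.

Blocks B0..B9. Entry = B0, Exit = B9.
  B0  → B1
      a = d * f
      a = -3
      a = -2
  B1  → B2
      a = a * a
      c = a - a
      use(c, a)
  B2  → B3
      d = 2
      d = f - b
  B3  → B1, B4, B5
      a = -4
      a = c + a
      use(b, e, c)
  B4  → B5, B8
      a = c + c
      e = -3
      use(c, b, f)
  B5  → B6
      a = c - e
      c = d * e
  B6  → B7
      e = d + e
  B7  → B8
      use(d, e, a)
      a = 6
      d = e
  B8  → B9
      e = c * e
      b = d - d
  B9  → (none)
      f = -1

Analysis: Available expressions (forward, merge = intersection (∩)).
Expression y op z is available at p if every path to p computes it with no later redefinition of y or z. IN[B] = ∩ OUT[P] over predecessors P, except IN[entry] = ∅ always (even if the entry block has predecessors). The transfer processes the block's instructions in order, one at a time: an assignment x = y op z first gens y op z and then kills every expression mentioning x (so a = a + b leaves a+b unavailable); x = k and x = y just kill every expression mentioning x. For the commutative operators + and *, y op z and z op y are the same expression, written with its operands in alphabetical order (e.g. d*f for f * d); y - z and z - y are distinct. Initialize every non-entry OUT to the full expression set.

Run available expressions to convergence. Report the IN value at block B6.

Converged values:
  B0:   IN={}   OUT={d*f}
  B1:   IN={}   OUT={a-a}
  B2:   IN={a-a}   OUT={a-a, f-b}
  B3:   IN={a-a, f-b}   OUT={f-b}
  B4:   IN={f-b}   OUT={c+c, f-b}
  B5:   IN={f-b}   OUT={d*e, f-b}
  B6:   IN={d*e, f-b}   OUT={f-b}
  B7:   IN={f-b}   OUT={f-b}
  B8:   IN={f-b}   OUT={d-d}
  B9:   IN={d-d}   OUT={d-d}

Merge at B6: IN[B6] = OUT[B5] = {d*e, f-b}

Answer: {d*e, f-b}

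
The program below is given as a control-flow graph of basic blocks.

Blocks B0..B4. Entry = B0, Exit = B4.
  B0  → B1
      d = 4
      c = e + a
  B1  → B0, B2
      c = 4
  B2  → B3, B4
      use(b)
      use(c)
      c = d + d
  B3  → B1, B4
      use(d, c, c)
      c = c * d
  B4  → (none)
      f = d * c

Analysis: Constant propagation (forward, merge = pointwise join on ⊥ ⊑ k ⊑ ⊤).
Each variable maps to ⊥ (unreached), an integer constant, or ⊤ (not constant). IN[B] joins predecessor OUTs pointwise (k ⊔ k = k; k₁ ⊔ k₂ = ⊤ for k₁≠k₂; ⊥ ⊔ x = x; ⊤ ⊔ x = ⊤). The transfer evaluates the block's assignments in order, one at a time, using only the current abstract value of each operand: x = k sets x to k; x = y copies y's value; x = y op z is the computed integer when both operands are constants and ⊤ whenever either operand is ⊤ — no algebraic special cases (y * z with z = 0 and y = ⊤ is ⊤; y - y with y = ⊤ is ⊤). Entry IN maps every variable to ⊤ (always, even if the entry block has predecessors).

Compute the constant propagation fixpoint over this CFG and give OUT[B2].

Per-block solution:
  B0:   IN=(all ⊤)   OUT={d:4; rest ⊤}
  B1:   IN={d:4; rest ⊤}   OUT={c:4, d:4; rest ⊤}
  B2:   IN={c:4, d:4; rest ⊤}   OUT={c:8, d:4; rest ⊤}
  B3:   IN={c:8, d:4; rest ⊤}   OUT={c:32, d:4; rest ⊤}
  B4:   IN={d:4; rest ⊤}   OUT={d:4; rest ⊤}

Merge at B2: IN[B2] = OUT[B1] = {a: ⊤, b: ⊤, c: 4, d: 4, e: ⊤, f: ⊤}
Applying B2's transfer function to that IN value gives OUT[B2] (row B2 above).

Answer: {a: ⊤, b: ⊤, c: 8, d: 4, e: ⊤, f: ⊤}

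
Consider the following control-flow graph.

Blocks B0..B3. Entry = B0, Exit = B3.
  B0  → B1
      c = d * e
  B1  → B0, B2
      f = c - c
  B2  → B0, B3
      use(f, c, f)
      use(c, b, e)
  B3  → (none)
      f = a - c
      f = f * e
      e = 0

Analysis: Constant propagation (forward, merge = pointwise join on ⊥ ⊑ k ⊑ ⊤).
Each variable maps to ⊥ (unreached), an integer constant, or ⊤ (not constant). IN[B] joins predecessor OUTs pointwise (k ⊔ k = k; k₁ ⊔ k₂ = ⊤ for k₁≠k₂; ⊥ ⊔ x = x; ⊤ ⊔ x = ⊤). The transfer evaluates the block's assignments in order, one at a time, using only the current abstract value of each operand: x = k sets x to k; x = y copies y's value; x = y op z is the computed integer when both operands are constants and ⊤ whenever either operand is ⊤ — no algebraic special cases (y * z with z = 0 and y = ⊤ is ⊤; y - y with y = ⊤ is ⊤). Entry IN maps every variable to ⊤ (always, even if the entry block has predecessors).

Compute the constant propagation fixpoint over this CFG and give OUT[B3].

Converged values:
  B0: | IN=(all ⊤) | OUT=(all ⊤)
  B1: | IN=(all ⊤) | OUT=(all ⊤)
  B2: | IN=(all ⊤) | OUT=(all ⊤)
  B3: | IN=(all ⊤) | OUT={e:0; rest ⊤}

Merge at B3: IN[B3] = OUT[B2] = {a: ⊤, b: ⊤, c: ⊤, d: ⊤, e: ⊤, f: ⊤}
Applying B3's transfer function to that IN value gives OUT[B3] (row B3 above).

Answer: {a: ⊤, b: ⊤, c: ⊤, d: ⊤, e: 0, f: ⊤}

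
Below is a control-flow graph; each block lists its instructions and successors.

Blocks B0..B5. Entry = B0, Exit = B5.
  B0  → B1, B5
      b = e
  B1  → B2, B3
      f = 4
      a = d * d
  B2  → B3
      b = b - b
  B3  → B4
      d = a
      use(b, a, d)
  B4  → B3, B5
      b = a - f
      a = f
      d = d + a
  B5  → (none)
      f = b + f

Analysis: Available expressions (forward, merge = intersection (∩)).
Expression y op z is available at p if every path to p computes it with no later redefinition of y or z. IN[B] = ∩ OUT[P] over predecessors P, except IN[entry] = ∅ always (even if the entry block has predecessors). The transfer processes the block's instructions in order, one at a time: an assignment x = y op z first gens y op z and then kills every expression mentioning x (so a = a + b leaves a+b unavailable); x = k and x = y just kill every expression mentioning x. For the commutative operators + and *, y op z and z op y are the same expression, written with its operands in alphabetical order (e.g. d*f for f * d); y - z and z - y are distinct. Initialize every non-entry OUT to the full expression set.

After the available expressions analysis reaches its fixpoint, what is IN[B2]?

Answer: {d*d}

Trace:
Per-block solution:
  B0: | IN={} | OUT={}
  B1: | IN={} | OUT={d*d}
  B2: | IN={d*d} | OUT={d*d}
  B3: | IN={} | OUT={}
  B4: | IN={} | OUT={}
  B5: | IN={} | OUT={}

Merge at B2: IN[B2] = OUT[B1] = {d*d}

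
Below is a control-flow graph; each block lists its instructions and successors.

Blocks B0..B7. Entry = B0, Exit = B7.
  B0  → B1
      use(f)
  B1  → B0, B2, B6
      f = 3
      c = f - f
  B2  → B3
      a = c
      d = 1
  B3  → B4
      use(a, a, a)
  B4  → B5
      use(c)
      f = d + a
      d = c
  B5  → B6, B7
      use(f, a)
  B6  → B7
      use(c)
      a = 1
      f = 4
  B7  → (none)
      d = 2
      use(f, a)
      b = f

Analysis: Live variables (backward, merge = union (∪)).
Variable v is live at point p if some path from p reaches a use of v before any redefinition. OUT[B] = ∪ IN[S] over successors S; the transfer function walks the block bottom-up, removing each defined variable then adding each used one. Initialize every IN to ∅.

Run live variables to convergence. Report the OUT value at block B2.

Fixpoint table:
  B0:   IN={f}   OUT={}
  B1:   IN={}   OUT={c, f}
  B2:   IN={c}   OUT={a, c, d}
  B3:   IN={a, c, d}   OUT={a, c, d}
  B4:   IN={a, c, d}   OUT={a, c, f}
  B5:   IN={a, c, f}   OUT={a, c, f}
  B6:   IN={c}   OUT={a, f}
  B7:   IN={a, f}   OUT={}

Merge at B2: OUT[B2] = IN[B3] = {a, c, d}

Answer: {a, c, d}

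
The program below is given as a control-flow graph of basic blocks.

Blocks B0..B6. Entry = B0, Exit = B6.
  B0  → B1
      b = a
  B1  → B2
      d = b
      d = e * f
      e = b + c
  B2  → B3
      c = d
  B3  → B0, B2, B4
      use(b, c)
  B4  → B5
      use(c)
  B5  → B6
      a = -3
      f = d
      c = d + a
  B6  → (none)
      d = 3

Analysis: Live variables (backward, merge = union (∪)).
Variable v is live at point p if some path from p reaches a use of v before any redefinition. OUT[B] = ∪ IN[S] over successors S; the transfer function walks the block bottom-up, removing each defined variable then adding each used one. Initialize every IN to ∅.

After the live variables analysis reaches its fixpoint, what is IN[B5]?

Answer: {d}

Derivation:
Fixpoint table:
  B0:  IN={a, c, e, f}  OUT={a, b, c, e, f}
  B1:  IN={a, b, c, e, f}  OUT={a, b, d, e, f}
  B2:  IN={a, b, d, e, f}  OUT={a, b, c, d, e, f}
  B3:  IN={a, b, c, d, e, f}  OUT={a, b, c, d, e, f}
  B4:  IN={c, d}  OUT={d}
  B5:  IN={d}  OUT={}
  B6:  IN={}  OUT={}

Merge at B5: OUT[B5] = IN[B6] = {}
Applying B5's transfer function to that OUT value gives IN[B5] (row B5 above).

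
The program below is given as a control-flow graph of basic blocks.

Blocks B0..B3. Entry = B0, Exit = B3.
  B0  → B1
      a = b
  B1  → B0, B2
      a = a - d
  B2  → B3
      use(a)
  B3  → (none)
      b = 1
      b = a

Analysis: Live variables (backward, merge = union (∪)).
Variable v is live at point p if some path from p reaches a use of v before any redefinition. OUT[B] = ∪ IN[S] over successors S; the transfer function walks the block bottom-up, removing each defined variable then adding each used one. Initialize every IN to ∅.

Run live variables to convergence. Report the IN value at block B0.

Converged values:
  B0:   IN={b, d}   OUT={a, b, d}
  B1:   IN={a, b, d}   OUT={a, b, d}
  B2:   IN={a}   OUT={a}
  B3:   IN={a}   OUT={}

Merge at B0: OUT[B0] = IN[B1] = {a, b, d}
Applying B0's transfer function to that OUT value gives IN[B0] (row B0 above).

Answer: {b, d}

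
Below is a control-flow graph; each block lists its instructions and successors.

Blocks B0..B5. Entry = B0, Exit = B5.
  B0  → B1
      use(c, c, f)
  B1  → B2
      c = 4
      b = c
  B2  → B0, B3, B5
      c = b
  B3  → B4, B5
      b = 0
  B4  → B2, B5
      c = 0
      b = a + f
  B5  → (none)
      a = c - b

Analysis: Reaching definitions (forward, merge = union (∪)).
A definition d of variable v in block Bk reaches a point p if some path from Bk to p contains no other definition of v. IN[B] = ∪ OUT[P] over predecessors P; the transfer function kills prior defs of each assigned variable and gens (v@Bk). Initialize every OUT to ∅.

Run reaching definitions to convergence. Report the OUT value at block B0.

Answer: {b@B1, b@B4, c@B2}

Trace:
Converged values:
  B0:  IN={b@B1, b@B4, c@B2}  OUT={b@B1, b@B4, c@B2}
  B1:  IN={b@B1, b@B4, c@B2}  OUT={b@B1, c@B1}
  B2:  IN={b@B1, b@B4, c@B1, c@B4}  OUT={b@B1, b@B4, c@B2}
  B3:  IN={b@B1, b@B4, c@B2}  OUT={b@B3, c@B2}
  B4:  IN={b@B3, c@B2}  OUT={b@B4, c@B4}
  B5:  IN={b@B1, b@B3, b@B4, c@B2, c@B4}  OUT={a@B5, b@B1, b@B3, b@B4, c@B2, c@B4}

Merge at B0 (entry node, so the boundary value {} is joined with the incoming edge(s)): IN[B0] = {} ⊔ OUT[B2] = {b@B1, b@B4, c@B2}
Applying B0's transfer function to that IN value gives OUT[B0] (row B0 above).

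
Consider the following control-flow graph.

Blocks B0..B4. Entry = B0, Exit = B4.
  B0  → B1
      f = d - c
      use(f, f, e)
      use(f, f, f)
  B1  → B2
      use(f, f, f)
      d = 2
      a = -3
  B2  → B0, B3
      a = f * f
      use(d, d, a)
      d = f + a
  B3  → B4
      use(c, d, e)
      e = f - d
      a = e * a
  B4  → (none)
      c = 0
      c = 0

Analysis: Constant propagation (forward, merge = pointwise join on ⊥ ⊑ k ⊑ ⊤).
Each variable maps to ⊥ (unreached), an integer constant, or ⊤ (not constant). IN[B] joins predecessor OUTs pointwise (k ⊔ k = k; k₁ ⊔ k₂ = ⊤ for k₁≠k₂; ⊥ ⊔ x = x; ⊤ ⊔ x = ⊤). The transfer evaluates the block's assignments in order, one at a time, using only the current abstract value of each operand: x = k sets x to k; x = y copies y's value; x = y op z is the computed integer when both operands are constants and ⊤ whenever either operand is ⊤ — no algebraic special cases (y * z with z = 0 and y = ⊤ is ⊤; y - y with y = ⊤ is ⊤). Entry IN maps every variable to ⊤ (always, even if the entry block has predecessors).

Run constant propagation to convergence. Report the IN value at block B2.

Answer: {a: -3, b: ⊤, c: ⊤, d: 2, e: ⊤, f: ⊤}

Working:
Converged values:
  B0:  IN=(all ⊤)  OUT=(all ⊤)
  B1:  IN=(all ⊤)  OUT={a:-3, d:2; rest ⊤}
  B2:  IN={a:-3, d:2; rest ⊤}  OUT=(all ⊤)
  B3:  IN=(all ⊤)  OUT=(all ⊤)
  B4:  IN=(all ⊤)  OUT={c:0; rest ⊤}

Merge at B2: IN[B2] = OUT[B1] = {a: -3, b: ⊤, c: ⊤, d: 2, e: ⊤, f: ⊤}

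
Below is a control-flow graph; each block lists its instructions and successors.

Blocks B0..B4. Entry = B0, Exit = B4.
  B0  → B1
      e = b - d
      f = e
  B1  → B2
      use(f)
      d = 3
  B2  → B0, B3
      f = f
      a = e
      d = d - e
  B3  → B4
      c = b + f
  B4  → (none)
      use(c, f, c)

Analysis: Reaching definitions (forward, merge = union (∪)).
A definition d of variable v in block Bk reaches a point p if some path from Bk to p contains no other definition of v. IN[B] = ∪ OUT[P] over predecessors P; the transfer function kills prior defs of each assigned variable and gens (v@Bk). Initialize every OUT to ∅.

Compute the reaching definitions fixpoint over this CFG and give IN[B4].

Answer: {a@B2, c@B3, d@B2, e@B0, f@B2}

Trace:
Fixpoint table:
  B0: | IN={a@B2, d@B2, e@B0, f@B2} | OUT={a@B2, d@B2, e@B0, f@B0}
  B1: | IN={a@B2, d@B2, e@B0, f@B0} | OUT={a@B2, d@B1, e@B0, f@B0}
  B2: | IN={a@B2, d@B1, e@B0, f@B0} | OUT={a@B2, d@B2, e@B0, f@B2}
  B3: | IN={a@B2, d@B2, e@B0, f@B2} | OUT={a@B2, c@B3, d@B2, e@B0, f@B2}
  B4: | IN={a@B2, c@B3, d@B2, e@B0, f@B2} | OUT={a@B2, c@B3, d@B2, e@B0, f@B2}

Merge at B4: IN[B4] = OUT[B3] = {a@B2, c@B3, d@B2, e@B0, f@B2}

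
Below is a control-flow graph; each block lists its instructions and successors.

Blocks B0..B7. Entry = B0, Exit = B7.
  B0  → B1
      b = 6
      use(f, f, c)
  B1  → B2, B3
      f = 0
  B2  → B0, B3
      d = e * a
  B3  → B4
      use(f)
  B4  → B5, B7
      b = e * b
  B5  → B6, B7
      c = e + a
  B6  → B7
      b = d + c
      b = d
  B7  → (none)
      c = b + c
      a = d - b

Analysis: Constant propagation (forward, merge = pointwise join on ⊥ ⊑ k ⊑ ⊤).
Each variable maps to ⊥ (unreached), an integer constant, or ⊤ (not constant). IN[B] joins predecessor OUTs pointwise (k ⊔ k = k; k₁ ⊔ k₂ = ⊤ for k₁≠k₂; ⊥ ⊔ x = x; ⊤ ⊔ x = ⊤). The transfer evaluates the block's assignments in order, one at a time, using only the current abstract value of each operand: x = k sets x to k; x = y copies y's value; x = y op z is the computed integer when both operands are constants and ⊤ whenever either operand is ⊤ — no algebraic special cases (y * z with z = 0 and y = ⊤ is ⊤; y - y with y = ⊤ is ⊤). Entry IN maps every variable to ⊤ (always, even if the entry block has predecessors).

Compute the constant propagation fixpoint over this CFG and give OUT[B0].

Per-block solution:
  B0: | IN=(all ⊤) | OUT={b:6; rest ⊤}
  B1: | IN={b:6; rest ⊤} | OUT={b:6, f:0; rest ⊤}
  B2: | IN={b:6, f:0; rest ⊤} | OUT={b:6, f:0; rest ⊤}
  B3: | IN={b:6, f:0; rest ⊤} | OUT={b:6, f:0; rest ⊤}
  B4: | IN={b:6, f:0; rest ⊤} | OUT={f:0; rest ⊤}
  B5: | IN={f:0; rest ⊤} | OUT={f:0; rest ⊤}
  B6: | IN={f:0; rest ⊤} | OUT={f:0; rest ⊤}
  B7: | IN={f:0; rest ⊤} | OUT={f:0; rest ⊤}

Merge at B0 (entry node, so the boundary value (all ⊤) is joined with the incoming edge(s)): IN[B0] = (all ⊤) ⊔ OUT[B2] = {a: ⊤, b: ⊤, c: ⊤, d: ⊤, e: ⊤, f: ⊤}
Applying B0's transfer function to that IN value gives OUT[B0] (row B0 above).

Answer: {a: ⊤, b: 6, c: ⊤, d: ⊤, e: ⊤, f: ⊤}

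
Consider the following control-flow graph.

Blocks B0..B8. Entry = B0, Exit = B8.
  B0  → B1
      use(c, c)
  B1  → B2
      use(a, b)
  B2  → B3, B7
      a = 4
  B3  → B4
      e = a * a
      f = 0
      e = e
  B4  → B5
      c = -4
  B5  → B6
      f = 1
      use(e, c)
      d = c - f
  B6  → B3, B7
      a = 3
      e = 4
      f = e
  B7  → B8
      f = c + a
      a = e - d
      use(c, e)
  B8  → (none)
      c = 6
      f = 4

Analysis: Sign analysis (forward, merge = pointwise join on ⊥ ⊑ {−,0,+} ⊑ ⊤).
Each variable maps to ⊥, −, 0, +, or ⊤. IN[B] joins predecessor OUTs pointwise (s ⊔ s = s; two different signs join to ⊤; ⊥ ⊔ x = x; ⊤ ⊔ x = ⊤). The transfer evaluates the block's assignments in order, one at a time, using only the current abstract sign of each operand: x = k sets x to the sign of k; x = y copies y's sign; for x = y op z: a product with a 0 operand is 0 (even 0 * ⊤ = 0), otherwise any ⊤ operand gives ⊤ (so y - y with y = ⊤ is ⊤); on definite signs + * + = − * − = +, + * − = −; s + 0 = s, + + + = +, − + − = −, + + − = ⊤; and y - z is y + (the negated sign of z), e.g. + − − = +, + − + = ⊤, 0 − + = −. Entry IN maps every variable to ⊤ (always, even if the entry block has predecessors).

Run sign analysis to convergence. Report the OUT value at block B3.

Answer: {a: +, b: ⊤, c: ⊤, d: ⊤, e: +, f: 0}

Working:
Fixpoint table:
  B0: | IN=(all ⊤) | OUT=(all ⊤)
  B1: | IN=(all ⊤) | OUT=(all ⊤)
  B2: | IN=(all ⊤) | OUT={a:+; rest ⊤}
  B3: | IN={a:+; rest ⊤} | OUT={a:+, e:+, f:0; rest ⊤}
  B4: | IN={a:+, e:+, f:0; rest ⊤} | OUT={a:+, c:-, e:+, f:0; rest ⊤}
  B5: | IN={a:+, c:-, e:+, f:0; rest ⊤} | OUT={a:+, c:-, d:-, e:+, f:+; rest ⊤}
  B6: | IN={a:+, c:-, d:-, e:+, f:+; rest ⊤} | OUT={a:+, c:-, d:-, e:+, f:+; rest ⊤}
  B7: | IN={a:+; rest ⊤} | OUT=(all ⊤)
  B8: | IN=(all ⊤) | OUT={c:+, f:+; rest ⊤}

Merge at B3: IN[B3] = OUT[B2] ⊔ OUT[B6] = {a: +, b: ⊤, c: ⊤, d: ⊤, e: ⊤, f: ⊤}
Applying B3's transfer function to that IN value gives OUT[B3] (row B3 above).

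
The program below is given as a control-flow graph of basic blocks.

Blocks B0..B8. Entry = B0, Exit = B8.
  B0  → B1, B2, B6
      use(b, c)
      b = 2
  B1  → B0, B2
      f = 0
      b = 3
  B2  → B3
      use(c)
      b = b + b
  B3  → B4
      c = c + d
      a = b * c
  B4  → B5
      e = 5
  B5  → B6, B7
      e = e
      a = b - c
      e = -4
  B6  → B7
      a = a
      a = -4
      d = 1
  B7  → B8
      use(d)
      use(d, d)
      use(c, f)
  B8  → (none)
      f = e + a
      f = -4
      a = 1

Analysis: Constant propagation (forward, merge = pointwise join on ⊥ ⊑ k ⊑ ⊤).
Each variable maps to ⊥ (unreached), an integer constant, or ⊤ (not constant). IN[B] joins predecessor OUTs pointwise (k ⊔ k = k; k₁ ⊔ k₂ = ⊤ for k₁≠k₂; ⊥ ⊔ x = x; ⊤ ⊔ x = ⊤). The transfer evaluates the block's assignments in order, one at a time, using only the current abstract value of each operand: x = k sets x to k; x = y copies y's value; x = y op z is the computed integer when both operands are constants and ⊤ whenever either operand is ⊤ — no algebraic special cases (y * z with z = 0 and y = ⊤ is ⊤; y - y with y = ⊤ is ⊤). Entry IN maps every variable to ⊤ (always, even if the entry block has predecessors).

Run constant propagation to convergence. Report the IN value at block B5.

Answer: {a: ⊤, b: ⊤, c: ⊤, d: ⊤, e: 5, f: ⊤}

Trace:
Fixpoint table:
  B0: | IN=(all ⊤) | OUT={b:2; rest ⊤}
  B1: | IN={b:2; rest ⊤} | OUT={b:3, f:0; rest ⊤}
  B2: | IN=(all ⊤) | OUT=(all ⊤)
  B3: | IN=(all ⊤) | OUT=(all ⊤)
  B4: | IN=(all ⊤) | OUT={e:5; rest ⊤}
  B5: | IN={e:5; rest ⊤} | OUT={e:-4; rest ⊤}
  B6: | IN=(all ⊤) | OUT={a:-4, d:1; rest ⊤}
  B7: | IN=(all ⊤) | OUT=(all ⊤)
  B8: | IN=(all ⊤) | OUT={a:1, f:-4; rest ⊤}

Merge at B5: IN[B5] = OUT[B4] = {a: ⊤, b: ⊤, c: ⊤, d: ⊤, e: 5, f: ⊤}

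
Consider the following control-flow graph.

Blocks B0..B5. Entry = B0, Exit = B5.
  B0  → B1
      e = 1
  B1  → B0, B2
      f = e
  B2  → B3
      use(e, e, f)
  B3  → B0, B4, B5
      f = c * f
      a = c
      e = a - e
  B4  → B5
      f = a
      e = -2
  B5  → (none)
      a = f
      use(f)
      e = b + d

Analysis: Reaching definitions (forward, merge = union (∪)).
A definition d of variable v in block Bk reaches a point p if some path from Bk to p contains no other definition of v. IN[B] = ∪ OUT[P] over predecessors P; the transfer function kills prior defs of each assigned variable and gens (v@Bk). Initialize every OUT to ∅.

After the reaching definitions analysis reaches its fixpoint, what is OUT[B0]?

Converged values:
  B0: | IN={a@B3, e@B0, e@B3, f@B1, f@B3} | OUT={a@B3, e@B0, f@B1, f@B3}
  B1: | IN={a@B3, e@B0, f@B1, f@B3} | OUT={a@B3, e@B0, f@B1}
  B2: | IN={a@B3, e@B0, f@B1} | OUT={a@B3, e@B0, f@B1}
  B3: | IN={a@B3, e@B0, f@B1} | OUT={a@B3, e@B3, f@B3}
  B4: | IN={a@B3, e@B3, f@B3} | OUT={a@B3, e@B4, f@B4}
  B5: | IN={a@B3, e@B3, e@B4, f@B3, f@B4} | OUT={a@B5, e@B5, f@B3, f@B4}

Merge at B0 (entry node, so the boundary value {} is joined with the incoming edge(s)): IN[B0] = {} ⊔ OUT[B1] ⊔ OUT[B3] = {a@B3, e@B0, e@B3, f@B1, f@B3}
Applying B0's transfer function to that IN value gives OUT[B0] (row B0 above).

Answer: {a@B3, e@B0, f@B1, f@B3}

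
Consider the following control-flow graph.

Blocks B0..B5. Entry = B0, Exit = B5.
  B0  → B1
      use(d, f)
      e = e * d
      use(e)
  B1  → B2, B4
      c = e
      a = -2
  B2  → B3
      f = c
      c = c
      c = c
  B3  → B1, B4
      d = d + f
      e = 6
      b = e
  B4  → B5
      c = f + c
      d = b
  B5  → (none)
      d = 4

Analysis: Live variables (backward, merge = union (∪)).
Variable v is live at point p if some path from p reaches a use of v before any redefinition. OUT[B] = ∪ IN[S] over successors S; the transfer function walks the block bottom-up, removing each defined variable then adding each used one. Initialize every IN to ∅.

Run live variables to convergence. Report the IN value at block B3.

Answer: {c, d, f}

Trace:
Per-block solution:
  B0:  IN={b, d, e, f}  OUT={b, d, e, f}
  B1:  IN={b, d, e, f}  OUT={b, c, d, f}
  B2:  IN={c, d}  OUT={c, d, f}
  B3:  IN={c, d, f}  OUT={b, c, d, e, f}
  B4:  IN={b, c, f}  OUT={}
  B5:  IN={}  OUT={}

Merge at B3: OUT[B3] = IN[B1] ⊔ IN[B4] = {b, c, d, e, f}
Applying B3's transfer function to that OUT value gives IN[B3] (row B3 above).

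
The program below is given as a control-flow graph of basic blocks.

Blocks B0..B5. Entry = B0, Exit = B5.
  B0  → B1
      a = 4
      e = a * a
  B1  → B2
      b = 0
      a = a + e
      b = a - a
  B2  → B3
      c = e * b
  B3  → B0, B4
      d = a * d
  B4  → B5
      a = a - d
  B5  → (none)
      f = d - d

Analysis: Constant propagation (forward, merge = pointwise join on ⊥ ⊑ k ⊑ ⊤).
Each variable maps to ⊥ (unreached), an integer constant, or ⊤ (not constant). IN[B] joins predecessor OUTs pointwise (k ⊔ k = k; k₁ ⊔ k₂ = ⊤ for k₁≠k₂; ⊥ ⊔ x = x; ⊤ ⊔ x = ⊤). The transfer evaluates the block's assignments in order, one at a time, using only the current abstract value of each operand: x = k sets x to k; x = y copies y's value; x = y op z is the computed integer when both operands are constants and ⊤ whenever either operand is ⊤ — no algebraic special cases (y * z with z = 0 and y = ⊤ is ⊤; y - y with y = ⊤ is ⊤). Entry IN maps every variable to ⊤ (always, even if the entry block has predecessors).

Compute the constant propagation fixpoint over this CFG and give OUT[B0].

Answer: {a: 4, b: ⊤, c: ⊤, d: ⊤, e: 16, f: ⊤}

Derivation:
Per-block solution:
  B0:  IN=(all ⊤)  OUT={a:4, e:16; rest ⊤}
  B1:  IN={a:4, e:16; rest ⊤}  OUT={a:20, b:0, e:16; rest ⊤}
  B2:  IN={a:20, b:0, e:16; rest ⊤}  OUT={a:20, b:0, c:0, e:16; rest ⊤}
  B3:  IN={a:20, b:0, c:0, e:16; rest ⊤}  OUT={a:20, b:0, c:0, e:16; rest ⊤}
  B4:  IN={a:20, b:0, c:0, e:16; rest ⊤}  OUT={b:0, c:0, e:16; rest ⊤}
  B5:  IN={b:0, c:0, e:16; rest ⊤}  OUT={b:0, c:0, e:16; rest ⊤}

Merge at B0 (entry node, so the boundary value (all ⊤) is joined with the incoming edge(s)): IN[B0] = (all ⊤) ⊔ OUT[B3] = {a: ⊤, b: ⊤, c: ⊤, d: ⊤, e: ⊤, f: ⊤}
Applying B0's transfer function to that IN value gives OUT[B0] (row B0 above).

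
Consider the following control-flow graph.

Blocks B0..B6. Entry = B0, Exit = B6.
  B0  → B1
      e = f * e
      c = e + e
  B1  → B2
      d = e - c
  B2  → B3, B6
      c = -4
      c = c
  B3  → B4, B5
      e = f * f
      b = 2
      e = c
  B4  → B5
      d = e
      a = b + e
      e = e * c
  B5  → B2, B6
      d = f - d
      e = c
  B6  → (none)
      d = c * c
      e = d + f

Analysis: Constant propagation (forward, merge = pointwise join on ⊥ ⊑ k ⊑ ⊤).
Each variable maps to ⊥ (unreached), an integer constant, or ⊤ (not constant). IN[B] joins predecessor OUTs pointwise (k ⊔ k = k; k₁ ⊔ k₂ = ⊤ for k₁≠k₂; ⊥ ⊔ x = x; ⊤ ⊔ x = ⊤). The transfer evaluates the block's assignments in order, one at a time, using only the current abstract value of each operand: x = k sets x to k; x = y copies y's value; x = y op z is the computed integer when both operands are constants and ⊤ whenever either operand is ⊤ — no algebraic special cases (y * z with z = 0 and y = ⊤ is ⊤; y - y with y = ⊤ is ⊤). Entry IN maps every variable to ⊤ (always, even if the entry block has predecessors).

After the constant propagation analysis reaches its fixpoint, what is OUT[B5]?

Per-block solution:
  B0:   IN=(all ⊤)   OUT=(all ⊤)
  B1:   IN=(all ⊤)   OUT=(all ⊤)
  B2:   IN=(all ⊤)   OUT={c:-4; rest ⊤}
  B3:   IN={c:-4; rest ⊤}   OUT={b:2, c:-4, e:-4; rest ⊤}
  B4:   IN={b:2, c:-4, e:-4; rest ⊤}   OUT={a:-2, b:2, c:-4, d:-4, e:16; rest ⊤}
  B5:   IN={b:2, c:-4; rest ⊤}   OUT={b:2, c:-4, e:-4; rest ⊤}
  B6:   IN={c:-4; rest ⊤}   OUT={c:-4, d:16; rest ⊤}

Merge at B5: IN[B5] = OUT[B3] ⊔ OUT[B4] = {a: ⊤, b: 2, c: -4, d: ⊤, e: ⊤, f: ⊤}
Applying B5's transfer function to that IN value gives OUT[B5] (row B5 above).

Answer: {a: ⊤, b: 2, c: -4, d: ⊤, e: -4, f: ⊤}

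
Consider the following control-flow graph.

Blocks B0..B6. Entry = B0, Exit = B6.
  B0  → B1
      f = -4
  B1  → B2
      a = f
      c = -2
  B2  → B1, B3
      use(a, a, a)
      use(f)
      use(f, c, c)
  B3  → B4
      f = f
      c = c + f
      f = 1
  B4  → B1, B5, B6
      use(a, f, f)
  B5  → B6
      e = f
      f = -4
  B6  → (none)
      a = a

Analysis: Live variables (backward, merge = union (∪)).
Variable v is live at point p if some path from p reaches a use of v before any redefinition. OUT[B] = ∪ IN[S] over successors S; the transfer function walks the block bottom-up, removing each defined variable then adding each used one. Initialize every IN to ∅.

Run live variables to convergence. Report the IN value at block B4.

Fixpoint table:
  B0: | IN={} | OUT={f}
  B1: | IN={f} | OUT={a, c, f}
  B2: | IN={a, c, f} | OUT={a, c, f}
  B3: | IN={a, c, f} | OUT={a, f}
  B4: | IN={a, f} | OUT={a, f}
  B5: | IN={a, f} | OUT={a}
  B6: | IN={a} | OUT={}

Merge at B4: OUT[B4] = IN[B1] ⊔ IN[B5] ⊔ IN[B6] = {a, f}
Applying B4's transfer function to that OUT value gives IN[B4] (row B4 above).

Answer: {a, f}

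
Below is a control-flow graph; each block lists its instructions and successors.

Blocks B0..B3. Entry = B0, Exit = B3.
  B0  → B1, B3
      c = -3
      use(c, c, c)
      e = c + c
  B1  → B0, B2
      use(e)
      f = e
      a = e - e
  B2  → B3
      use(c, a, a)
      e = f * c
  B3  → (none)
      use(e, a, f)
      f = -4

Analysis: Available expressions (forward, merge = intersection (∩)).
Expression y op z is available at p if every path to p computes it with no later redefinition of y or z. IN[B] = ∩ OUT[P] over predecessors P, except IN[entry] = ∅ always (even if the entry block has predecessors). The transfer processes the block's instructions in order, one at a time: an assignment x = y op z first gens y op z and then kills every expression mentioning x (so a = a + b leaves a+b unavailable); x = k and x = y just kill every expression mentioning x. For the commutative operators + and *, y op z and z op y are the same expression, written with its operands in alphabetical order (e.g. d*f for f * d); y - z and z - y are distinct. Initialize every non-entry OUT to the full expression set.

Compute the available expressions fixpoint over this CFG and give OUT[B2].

Converged values:
  B0:  IN={}  OUT={c+c}
  B1:  IN={c+c}  OUT={c+c, e-e}
  B2:  IN={c+c, e-e}  OUT={c*f, c+c}
  B3:  IN={c+c}  OUT={c+c}

Merge at B2: IN[B2] = OUT[B1] = {c+c, e-e}
Applying B2's transfer function to that IN value gives OUT[B2] (row B2 above).

Answer: {c*f, c+c}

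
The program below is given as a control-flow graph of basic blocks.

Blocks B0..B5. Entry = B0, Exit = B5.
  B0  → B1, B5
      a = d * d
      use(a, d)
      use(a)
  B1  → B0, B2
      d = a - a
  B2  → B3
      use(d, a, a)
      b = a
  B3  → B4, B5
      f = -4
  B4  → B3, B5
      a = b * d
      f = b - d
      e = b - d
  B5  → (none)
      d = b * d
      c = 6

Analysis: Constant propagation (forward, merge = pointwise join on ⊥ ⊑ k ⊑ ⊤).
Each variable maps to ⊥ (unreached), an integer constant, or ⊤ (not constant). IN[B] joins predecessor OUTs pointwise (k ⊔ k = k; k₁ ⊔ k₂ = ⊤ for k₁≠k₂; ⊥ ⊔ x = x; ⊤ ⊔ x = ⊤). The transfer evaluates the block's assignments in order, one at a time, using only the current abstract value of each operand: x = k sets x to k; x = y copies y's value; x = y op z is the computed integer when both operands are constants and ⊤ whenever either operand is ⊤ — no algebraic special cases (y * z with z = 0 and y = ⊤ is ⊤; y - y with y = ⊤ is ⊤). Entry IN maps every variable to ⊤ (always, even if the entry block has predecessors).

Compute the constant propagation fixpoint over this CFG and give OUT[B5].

Fixpoint table:
  B0:   IN=(all ⊤)   OUT=(all ⊤)
  B1:   IN=(all ⊤)   OUT=(all ⊤)
  B2:   IN=(all ⊤)   OUT=(all ⊤)
  B3:   IN=(all ⊤)   OUT={f:-4; rest ⊤}
  B4:   IN={f:-4; rest ⊤}   OUT=(all ⊤)
  B5:   IN=(all ⊤)   OUT={c:6; rest ⊤}

Merge at B5: IN[B5] = OUT[B0] ⊔ OUT[B3] ⊔ OUT[B4] = {a: ⊤, b: ⊤, c: ⊤, d: ⊤, e: ⊤, f: ⊤}
Applying B5's transfer function to that IN value gives OUT[B5] (row B5 above).

Answer: {a: ⊤, b: ⊤, c: 6, d: ⊤, e: ⊤, f: ⊤}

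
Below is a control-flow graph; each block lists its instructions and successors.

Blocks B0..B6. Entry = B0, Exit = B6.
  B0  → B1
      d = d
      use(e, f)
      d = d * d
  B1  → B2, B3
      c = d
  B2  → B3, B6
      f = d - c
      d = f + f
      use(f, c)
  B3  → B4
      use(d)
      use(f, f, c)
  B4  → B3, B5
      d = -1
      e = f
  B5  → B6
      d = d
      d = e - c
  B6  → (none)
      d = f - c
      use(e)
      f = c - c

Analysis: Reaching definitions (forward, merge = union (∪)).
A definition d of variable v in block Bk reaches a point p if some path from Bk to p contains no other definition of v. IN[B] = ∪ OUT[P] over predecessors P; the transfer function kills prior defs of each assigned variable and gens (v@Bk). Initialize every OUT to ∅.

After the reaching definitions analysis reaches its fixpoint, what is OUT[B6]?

Answer: {c@B1, d@B6, e@B4, f@B6}

Trace:
Converged values:
  B0:  IN={}  OUT={d@B0}
  B1:  IN={d@B0}  OUT={c@B1, d@B0}
  B2:  IN={c@B1, d@B0}  OUT={c@B1, d@B2, f@B2}
  B3:  IN={c@B1, d@B0, d@B2, d@B4, e@B4, f@B2}  OUT={c@B1, d@B0, d@B2, d@B4, e@B4, f@B2}
  B4:  IN={c@B1, d@B0, d@B2, d@B4, e@B4, f@B2}  OUT={c@B1, d@B4, e@B4, f@B2}
  B5:  IN={c@B1, d@B4, e@B4, f@B2}  OUT={c@B1, d@B5, e@B4, f@B2}
  B6:  IN={c@B1, d@B2, d@B5, e@B4, f@B2}  OUT={c@B1, d@B6, e@B4, f@B6}

Merge at B6: IN[B6] = OUT[B2] ⊔ OUT[B5] = {c@B1, d@B2, d@B5, e@B4, f@B2}
Applying B6's transfer function to that IN value gives OUT[B6] (row B6 above).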